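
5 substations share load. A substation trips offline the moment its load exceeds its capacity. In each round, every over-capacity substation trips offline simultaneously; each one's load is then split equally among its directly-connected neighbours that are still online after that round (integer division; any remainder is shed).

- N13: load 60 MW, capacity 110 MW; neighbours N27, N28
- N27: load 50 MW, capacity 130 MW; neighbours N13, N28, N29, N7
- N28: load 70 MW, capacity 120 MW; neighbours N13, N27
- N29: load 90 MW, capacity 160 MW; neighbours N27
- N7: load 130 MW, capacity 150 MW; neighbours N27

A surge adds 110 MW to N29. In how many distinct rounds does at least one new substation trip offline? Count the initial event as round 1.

3

Round 1 — N29 at 200 > 160. N29 trips offline.
  N29 sheds 200 MW to N27: 200 each.
    N27: 50+200 = 250 > 130
Round 2 — N27 trips offline.
  N27 sheds 250 MW to N13, N28, N7: 83 each (1 lost).
    N13: 60+83 = 143 > 110
    N28: 70+83 = 153 > 120
    N7: 130+83 = 213 > 150
Round 3 — N13, N28, N7 trip offline.
  N13 sheds 143 MW: no online neighbours, lost.
  N28 sheds 153 MW: no online neighbours, lost.
  N7 sheds 213 MW: no online neighbours, lost.
No further trips.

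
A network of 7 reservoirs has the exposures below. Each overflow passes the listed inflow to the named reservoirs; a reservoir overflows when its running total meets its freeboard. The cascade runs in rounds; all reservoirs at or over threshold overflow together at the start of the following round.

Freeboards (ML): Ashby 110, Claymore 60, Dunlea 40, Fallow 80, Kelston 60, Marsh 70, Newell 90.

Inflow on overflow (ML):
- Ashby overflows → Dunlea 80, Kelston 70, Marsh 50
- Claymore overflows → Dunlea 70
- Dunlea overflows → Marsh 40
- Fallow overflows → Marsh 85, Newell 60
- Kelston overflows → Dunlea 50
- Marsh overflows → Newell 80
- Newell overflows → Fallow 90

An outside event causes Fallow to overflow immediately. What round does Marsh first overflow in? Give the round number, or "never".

Round 1 — Fallow overflows (initial).
  Marsh: +85 → 85 ≥ 70
  Newell: +60 → 60 < 90
Round 2 — Marsh overflows.
  Newell: +80 → 140 ≥ 90
Round 3 — Newell overflows.
No further overflows.

2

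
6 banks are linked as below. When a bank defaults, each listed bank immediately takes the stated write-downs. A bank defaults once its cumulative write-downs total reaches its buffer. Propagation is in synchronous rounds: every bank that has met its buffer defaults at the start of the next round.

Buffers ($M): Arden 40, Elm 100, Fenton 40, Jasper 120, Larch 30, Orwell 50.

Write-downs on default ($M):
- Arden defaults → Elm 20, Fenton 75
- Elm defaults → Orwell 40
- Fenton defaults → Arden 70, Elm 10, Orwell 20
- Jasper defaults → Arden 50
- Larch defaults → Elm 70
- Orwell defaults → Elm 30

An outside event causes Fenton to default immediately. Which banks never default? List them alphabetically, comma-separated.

Round 1 — Fenton defaults (initial).
  Arden: +70 → 70 ≥ 40
  Elm: +10 → 10 < 100
  Orwell: +20 → 20 < 50
Round 2 — Arden defaults.
  Elm: +20 → 30 < 100
No further defaults.

Elm, Jasper, Larch, Orwell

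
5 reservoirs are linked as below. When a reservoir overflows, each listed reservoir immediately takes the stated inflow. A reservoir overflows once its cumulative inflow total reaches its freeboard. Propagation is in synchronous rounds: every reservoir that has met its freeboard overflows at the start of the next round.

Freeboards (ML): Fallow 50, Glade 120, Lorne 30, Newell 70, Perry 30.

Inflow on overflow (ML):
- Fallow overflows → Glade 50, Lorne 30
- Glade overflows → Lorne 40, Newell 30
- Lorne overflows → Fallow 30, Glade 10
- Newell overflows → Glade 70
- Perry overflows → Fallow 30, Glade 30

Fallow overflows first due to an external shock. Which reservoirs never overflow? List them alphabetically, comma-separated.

Round 1 — Fallow overflows (initial).
  Glade: +50 → 50 < 120
  Lorne: +30 → 30 ≥ 30
Round 2 — Lorne overflows.
  Glade: +10 → 60 < 120
No further overflows.

Glade, Newell, Perry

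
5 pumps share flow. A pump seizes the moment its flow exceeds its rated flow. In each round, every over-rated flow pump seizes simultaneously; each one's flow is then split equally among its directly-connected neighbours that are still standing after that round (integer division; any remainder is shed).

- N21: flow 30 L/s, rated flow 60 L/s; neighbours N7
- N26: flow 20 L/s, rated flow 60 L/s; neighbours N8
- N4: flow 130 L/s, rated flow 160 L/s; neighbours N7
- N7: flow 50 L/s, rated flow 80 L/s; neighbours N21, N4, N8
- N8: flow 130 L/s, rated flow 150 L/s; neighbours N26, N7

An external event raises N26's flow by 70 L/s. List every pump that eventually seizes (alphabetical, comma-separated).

N21, N26, N4, N7, N8

Round 1 — N26 at 90 > 60. N26 seizes.
  N26 sheds 90 L/s to N8: 90 each.
    N8: 130+90 = 220 > 150
Round 2 — N8 seizes.
  N8 sheds 220 L/s to N7: 220 each.
    N7: 50+220 = 270 > 80
Round 3 — N7 seizes.
  N7 sheds 270 L/s to N21, N4: 135 each.
    N21: 30+135 = 165 > 60
    N4: 130+135 = 265 > 160
Round 4 — N21, N4 seize.
  N21 sheds 165 L/s: no online neighbours, lost.
  N4 sheds 265 L/s: no online neighbours, lost.
No further seizures.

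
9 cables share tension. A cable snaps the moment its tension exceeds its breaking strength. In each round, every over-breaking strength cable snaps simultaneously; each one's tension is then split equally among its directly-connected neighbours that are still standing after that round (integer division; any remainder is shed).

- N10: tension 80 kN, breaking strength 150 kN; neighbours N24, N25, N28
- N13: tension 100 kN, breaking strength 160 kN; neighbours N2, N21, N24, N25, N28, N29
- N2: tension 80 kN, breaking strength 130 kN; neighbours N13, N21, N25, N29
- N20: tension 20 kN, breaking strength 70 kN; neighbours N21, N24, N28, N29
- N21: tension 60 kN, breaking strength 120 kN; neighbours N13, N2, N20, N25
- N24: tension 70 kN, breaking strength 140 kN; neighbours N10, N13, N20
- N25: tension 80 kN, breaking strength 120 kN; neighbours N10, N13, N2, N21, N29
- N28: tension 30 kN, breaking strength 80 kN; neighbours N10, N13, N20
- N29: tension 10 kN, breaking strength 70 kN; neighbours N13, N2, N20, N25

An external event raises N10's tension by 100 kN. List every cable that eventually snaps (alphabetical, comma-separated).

N10, N13, N2, N20, N21, N24, N25, N28, N29

Round 1 — N10 at 180 > 150. N10 snaps.
  N10 sheds 180 kN to N24, N25, N28: 60 each.
    N24: 70+60 = 130 ≤ 140
    N25: 80+60 = 140 > 120
    N28: 30+60 = 90 > 80
Round 2 — N25, N28 snap.
  N25 sheds 140 kN to N13, N2, N21, N29: 35 each.
    N13: 100+35 = 135 ≤ 160
    N2: 80+35 = 115 ≤ 130
    N21: 60+35 = 95 ≤ 120
    N29: 10+35 = 45 ≤ 70
  N28 sheds 90 kN to N13, N20: 45 each.
    N13: 135+45 = 180 > 160
    N20: 20+45 = 65 ≤ 70
Round 3 — N13 snaps.
  N13 sheds 180 kN to N2, N21, N24, N29: 45 each.
    N2: 115+45 = 160 > 130
    N21: 95+45 = 140 > 120
    N24: 130+45 = 175 > 140
    N29: 45+45 = 90 > 70
Round 4 — N2, N21, N24, N29 snap.
  N2 sheds 160 kN: no online neighbours, lost.
  N21 sheds 140 kN to N20: 140 each.
    N20: 65+140 = 205 > 70
  N24 sheds 175 kN to N20: 175 each.
    N20: 205+175 = 380 > 70
  N29 sheds 90 kN to N20: 90 each.
    N20: 380+90 = 470 > 70
Round 5 — N20 snaps.
  N20 sheds 470 kN: no online neighbours, lost.
No further breaks.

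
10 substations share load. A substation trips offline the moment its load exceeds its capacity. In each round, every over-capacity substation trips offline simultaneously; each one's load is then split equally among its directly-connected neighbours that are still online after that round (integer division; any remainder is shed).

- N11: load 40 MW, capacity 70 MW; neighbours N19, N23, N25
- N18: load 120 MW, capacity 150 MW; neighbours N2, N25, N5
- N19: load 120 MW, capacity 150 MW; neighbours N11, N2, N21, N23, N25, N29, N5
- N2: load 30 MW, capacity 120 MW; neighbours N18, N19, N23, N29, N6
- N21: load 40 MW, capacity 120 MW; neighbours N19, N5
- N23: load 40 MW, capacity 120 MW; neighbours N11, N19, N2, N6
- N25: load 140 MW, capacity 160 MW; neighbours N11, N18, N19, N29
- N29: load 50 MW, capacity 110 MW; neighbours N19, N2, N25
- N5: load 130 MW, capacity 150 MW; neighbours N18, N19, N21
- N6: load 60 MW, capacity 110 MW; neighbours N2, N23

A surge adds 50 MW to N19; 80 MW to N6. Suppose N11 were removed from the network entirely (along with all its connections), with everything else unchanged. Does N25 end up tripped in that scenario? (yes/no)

With N11 removed:
Round 1 — N19 at 170 > 150; N6 at 140 > 110. N19, N6 trip offline.
  N19 sheds 170 MW to N2, N21, N23, N25, N29, N5: 28 each (2 lost).
    N2: 30+28 = 58 ≤ 120
    N21: 40+28 = 68 ≤ 120
    N23: 40+28 = 68 ≤ 120
    N25: 140+28 = 168 > 160
    N29: 50+28 = 78 ≤ 110
    N5: 130+28 = 158 > 150
  N6 sheds 140 MW to N2, N23: 70 each.
    N2: 58+70 = 128 > 120
    N23: 68+70 = 138 > 120
Round 2 — N2, N23, N25, N5 trip offline.
  N2 sheds 128 MW to N18, N29: 64 each.
    N18: 120+64 = 184 > 150
    N29: 78+64 = 142 > 110
  N23 sheds 138 MW: no online neighbours, lost.
  N25 sheds 168 MW to N18, N29: 84 each.
    N18: 184+84 = 268 > 150
    N29: 142+84 = 226 > 110
  N5 sheds 158 MW to N18, N21: 79 each.
    N18: 268+79 = 347 > 150
    N21: 68+79 = 147 > 120
Round 3 — N18, N21, N29 trip offline.
  N18 sheds 347 MW: no online neighbours, lost.
  N21 sheds 147 MW: no online neighbours, lost.
  N29 sheds 226 MW: no online neighbours, lost.
No further trips.

yes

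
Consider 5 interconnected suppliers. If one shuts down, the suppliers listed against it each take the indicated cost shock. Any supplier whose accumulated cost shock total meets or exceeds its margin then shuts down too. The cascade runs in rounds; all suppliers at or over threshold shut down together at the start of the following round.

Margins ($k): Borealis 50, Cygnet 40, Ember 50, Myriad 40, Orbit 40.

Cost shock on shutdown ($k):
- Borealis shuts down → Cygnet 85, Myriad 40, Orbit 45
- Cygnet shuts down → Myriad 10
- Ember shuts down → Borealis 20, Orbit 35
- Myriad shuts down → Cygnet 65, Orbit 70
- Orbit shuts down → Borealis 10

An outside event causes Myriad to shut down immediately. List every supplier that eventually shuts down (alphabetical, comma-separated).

Round 1 — Myriad shuts down (initial).
  Cygnet: +65 → 65 ≥ 40
  Orbit: +70 → 70 ≥ 40
Round 2 — Cygnet, Orbit shut down.
  Borealis: +10 → 10 < 50
No further shutdowns.

Cygnet, Myriad, Orbit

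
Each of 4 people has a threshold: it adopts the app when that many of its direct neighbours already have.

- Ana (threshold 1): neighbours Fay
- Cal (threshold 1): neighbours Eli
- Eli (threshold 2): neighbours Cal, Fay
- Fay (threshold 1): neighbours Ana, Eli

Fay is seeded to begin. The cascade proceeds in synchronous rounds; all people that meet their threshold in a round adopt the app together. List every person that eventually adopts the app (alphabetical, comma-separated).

Ana, Fay

Round 1 — Fay adopts the app (initial).
Round 2 — checking thresholds:
  Ana: 1 of 1 neighbours ≥ 1, adopts the app.
  Eli: 1 of 2 neighbours < 2, holds.
Round 3 — no new adoptions; cascade stops.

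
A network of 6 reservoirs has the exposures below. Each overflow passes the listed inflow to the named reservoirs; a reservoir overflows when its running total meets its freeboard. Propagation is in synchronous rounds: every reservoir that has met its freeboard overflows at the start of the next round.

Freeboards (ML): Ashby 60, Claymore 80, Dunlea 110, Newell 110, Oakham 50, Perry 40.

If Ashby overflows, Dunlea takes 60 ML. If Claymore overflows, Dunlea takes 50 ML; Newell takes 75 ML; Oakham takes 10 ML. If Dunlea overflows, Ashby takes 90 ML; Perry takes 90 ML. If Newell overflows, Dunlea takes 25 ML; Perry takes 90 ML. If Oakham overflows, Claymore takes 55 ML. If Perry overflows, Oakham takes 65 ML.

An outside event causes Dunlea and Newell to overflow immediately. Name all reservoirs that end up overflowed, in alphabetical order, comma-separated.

Ashby, Dunlea, Newell, Oakham, Perry

Round 1 — Dunlea, Newell overflow (initial).
  Ashby: +90 → 90 ≥ 60
  Perry: +90+90 → 180 ≥ 40
Round 2 — Ashby, Perry overflow.
  Oakham: +65 → 65 ≥ 50
Round 3 — Oakham overflows.
  Claymore: +55 → 55 < 80
No further overflows.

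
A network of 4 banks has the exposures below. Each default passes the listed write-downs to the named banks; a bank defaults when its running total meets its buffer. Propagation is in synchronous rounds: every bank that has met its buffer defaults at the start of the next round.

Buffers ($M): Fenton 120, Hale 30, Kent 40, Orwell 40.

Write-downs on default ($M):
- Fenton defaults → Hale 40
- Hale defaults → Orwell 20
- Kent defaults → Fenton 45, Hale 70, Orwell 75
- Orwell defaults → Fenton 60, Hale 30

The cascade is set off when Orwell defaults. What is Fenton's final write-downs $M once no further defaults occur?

Round 1 — Orwell defaults (initial).
  Fenton: +60 → 60 < 120
  Hale: +30 → 30 ≥ 30
Round 2 — Hale defaults.
No further defaults.

60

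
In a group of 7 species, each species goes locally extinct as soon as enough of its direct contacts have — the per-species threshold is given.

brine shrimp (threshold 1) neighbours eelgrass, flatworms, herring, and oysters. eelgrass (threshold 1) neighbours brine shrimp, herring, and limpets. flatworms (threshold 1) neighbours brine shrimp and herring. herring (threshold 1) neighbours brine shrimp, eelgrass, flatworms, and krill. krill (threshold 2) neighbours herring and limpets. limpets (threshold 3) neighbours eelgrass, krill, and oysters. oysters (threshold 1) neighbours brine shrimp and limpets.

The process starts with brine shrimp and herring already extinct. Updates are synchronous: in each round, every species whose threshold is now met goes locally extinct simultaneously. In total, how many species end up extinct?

5

Round 1 — brine shrimp, herring go locally extinct (initial).
Round 2 — checking thresholds:
  eelgrass: 2 of 3 neighbours ≥ 1, goes locally extinct.
  flatworms: 2 of 2 neighbours ≥ 1, goes locally extinct.
  krill: 1 of 2 neighbours < 2, below threshold.
  oysters: 1 of 2 neighbours ≥ 1, goes locally extinct.
Round 3 — no new extinctions; cascade stops.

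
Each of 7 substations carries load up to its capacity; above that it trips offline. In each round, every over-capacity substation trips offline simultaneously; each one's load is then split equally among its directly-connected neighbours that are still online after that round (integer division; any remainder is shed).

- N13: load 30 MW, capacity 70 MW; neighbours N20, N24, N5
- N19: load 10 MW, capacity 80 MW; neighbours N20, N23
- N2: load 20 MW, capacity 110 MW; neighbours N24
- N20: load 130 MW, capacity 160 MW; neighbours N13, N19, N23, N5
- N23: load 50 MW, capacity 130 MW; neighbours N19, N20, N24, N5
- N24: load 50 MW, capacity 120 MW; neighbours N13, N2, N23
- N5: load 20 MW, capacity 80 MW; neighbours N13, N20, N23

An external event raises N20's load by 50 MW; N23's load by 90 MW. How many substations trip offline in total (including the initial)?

Round 1 — N20 at 180 > 160; N23 at 140 > 130. N20, N23 trip offline.
  N20 sheds 180 MW to N13, N19, N5: 60 each.
    N13: 30+60 = 90 > 70
    N19: 10+60 = 70 ≤ 80
    N5: 20+60 = 80 ≤ 80
  N23 sheds 140 MW to N19, N24, N5: 46 each (2 lost).
    N19: 70+46 = 116 > 80
    N24: 50+46 = 96 ≤ 120
    N5: 80+46 = 126 > 80
Round 2 — N13, N19, N5 trip offline.
  N13 sheds 90 MW to N24: 90 each.
    N24: 96+90 = 186 > 120
  N19 sheds 116 MW: no online neighbours, lost.
  N5 sheds 126 MW: no online neighbours, lost.
Round 3 — N24 trips offline.
  N24 sheds 186 MW to N2: 186 each.
    N2: 20+186 = 206 > 110
Round 4 — N2 trips offline.
  N2 sheds 206 MW: no online neighbours, lost.
No further trips.

7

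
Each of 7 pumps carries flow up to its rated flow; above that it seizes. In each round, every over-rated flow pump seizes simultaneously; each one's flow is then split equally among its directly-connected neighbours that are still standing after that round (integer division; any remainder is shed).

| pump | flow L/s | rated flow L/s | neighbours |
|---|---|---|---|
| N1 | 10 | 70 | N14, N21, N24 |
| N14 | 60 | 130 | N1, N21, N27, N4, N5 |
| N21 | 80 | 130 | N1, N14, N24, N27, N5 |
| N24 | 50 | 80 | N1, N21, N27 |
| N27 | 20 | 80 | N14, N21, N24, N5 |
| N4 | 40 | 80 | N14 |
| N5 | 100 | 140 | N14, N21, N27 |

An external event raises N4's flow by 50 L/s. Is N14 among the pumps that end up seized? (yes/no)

Round 1 — N4 at 90 > 80. N4 seizes.
  N4 sheds 90 L/s to N14: 90 each.
    N14: 60+90 = 150 > 130
Round 2 — N14 seizes.
  N14 sheds 150 L/s to N1, N21, N27, N5: 37 each (2 lost).
    N1: 10+37 = 47 ≤ 70
    N21: 80+37 = 117 ≤ 130
    N27: 20+37 = 57 ≤ 80
    N5: 100+37 = 137 ≤ 140
No further seizures.

yes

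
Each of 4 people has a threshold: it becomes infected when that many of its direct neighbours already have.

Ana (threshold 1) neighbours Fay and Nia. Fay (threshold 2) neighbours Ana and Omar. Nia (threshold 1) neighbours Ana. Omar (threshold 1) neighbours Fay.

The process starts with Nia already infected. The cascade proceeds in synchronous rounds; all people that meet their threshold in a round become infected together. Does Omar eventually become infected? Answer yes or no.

Round 1 — Nia becomes infected (initial).
Round 2 — checking thresholds:
  Ana: 1 of 2 neighbours ≥ 1, becomes infected.
Round 3 — no new infections; cascade stops.

no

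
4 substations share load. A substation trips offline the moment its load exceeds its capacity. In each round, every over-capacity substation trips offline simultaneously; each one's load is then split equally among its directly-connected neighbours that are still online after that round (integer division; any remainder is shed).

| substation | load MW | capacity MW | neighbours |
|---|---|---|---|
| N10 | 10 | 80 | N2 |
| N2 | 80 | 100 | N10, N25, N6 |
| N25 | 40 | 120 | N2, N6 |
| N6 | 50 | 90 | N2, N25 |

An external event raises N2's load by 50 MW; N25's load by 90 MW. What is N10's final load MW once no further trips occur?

75

Round 1 — N2 at 130 > 100; N25 at 130 > 120. N2, N25 trip offline.
  N2 sheds 130 MW to N10, N6: 65 each.
    N10: 10+65 = 75 ≤ 80
    N6: 50+65 = 115 > 90
  N25 sheds 130 MW to N6: 130 each.
    N6: 115+130 = 245 > 90
Round 2 — N6 trips offline.
  N6 sheds 245 MW: no online neighbours, lost.
No further trips.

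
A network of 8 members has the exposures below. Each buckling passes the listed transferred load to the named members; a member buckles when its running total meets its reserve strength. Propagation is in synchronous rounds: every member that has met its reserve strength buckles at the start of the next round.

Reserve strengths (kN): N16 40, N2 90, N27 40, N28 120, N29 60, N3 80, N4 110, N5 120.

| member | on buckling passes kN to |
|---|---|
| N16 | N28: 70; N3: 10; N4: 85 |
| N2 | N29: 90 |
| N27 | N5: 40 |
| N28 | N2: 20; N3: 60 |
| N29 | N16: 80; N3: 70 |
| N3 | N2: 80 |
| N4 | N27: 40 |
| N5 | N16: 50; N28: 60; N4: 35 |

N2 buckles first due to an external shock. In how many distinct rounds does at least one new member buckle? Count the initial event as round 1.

4

Round 1 — N2 buckles (initial).
  N29: +90 → 90 ≥ 60
Round 2 — N29 buckles.
  N16: +80 → 80 ≥ 40
  N3: +70 → 70 < 80
Round 3 — N16 buckles.
  N28: +70 → 70 < 120
  N3: +10 → 80 ≥ 80
  N4: +85 → 85 < 110
Round 4 — N3 buckles.
No further bucklings.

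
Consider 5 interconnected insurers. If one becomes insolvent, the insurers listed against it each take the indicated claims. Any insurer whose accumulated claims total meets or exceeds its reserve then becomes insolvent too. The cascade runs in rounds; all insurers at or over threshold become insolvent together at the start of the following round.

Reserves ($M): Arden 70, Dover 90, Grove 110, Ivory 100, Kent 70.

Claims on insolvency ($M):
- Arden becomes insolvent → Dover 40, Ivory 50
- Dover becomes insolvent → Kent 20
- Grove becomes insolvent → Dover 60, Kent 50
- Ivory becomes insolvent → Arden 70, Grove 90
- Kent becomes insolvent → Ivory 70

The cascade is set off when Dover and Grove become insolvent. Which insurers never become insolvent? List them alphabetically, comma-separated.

Round 1 — Dover, Grove become insolvent (initial).
  Kent: +20+50 → 70 ≥ 70
Round 2 — Kent becomes insolvent.
  Ivory: +70 → 70 < 100
No further insolvencies.

Arden, Ivory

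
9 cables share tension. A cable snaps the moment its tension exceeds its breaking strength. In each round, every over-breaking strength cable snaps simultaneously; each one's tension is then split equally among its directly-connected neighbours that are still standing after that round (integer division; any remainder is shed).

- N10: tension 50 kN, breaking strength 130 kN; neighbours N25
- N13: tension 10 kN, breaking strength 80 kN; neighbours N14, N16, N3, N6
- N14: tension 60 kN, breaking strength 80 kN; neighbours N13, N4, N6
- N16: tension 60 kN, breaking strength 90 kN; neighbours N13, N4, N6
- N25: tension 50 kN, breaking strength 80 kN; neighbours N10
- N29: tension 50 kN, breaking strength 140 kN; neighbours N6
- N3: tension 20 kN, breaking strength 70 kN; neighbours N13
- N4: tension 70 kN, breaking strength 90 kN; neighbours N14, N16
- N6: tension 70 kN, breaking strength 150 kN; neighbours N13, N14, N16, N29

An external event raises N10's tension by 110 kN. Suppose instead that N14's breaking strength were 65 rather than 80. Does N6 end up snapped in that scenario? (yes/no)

no

With N14's breaking strength at 65:
Round 1 — N10 at 160 > 130. N10 snaps.
  N10 sheds 160 kN to N25: 160 each.
    N25: 50+160 = 210 > 80
Round 2 — N25 snaps.
  N25 sheds 210 kN: no online neighbours, lost.
No further breaks.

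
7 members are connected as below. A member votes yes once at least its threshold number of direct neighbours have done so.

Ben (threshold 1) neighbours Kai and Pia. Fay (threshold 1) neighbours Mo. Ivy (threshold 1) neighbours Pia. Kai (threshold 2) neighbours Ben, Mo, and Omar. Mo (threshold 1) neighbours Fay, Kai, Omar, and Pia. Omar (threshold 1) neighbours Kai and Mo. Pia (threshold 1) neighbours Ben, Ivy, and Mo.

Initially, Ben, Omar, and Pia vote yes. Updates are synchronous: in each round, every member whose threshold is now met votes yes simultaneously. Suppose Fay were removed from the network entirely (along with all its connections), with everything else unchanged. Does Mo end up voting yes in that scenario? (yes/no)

yes

With Fay removed:
Round 1 — Ben, Omar, Pia vote yes (initial).
Round 2 — checking thresholds:
  Ivy: 1 of 1 neighbours ≥ 1, votes yes.
  Kai: 2 of 3 neighbours ≥ 2, votes yes.
  Mo: 2 of 3 neighbours ≥ 1, votes yes.
Round 3 — no new yes votes; cascade stops.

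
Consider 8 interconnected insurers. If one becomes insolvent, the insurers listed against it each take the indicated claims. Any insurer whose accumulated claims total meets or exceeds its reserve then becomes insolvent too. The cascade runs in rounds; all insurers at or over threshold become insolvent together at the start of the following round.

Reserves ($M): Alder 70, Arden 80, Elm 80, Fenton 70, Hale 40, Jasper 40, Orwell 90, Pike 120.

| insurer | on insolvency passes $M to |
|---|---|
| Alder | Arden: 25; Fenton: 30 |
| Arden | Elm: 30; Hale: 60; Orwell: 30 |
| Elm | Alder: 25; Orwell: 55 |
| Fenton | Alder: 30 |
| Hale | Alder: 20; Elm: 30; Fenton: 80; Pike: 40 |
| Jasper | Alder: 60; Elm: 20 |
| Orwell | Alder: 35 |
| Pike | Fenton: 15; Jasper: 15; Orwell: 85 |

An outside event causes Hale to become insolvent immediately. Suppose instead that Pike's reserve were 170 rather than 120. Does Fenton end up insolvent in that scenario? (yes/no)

With Pike's reserve at 170:
Round 1 — Hale becomes insolvent (initial).
  Alder: +20 → 20 < 70
  Elm: +30 → 30 < 80
  Fenton: +80 → 80 ≥ 70
  Pike: +40 → 40 < 170
Round 2 — Fenton becomes insolvent.
  Alder: +30 → 50 < 70
No further insolvencies.

yes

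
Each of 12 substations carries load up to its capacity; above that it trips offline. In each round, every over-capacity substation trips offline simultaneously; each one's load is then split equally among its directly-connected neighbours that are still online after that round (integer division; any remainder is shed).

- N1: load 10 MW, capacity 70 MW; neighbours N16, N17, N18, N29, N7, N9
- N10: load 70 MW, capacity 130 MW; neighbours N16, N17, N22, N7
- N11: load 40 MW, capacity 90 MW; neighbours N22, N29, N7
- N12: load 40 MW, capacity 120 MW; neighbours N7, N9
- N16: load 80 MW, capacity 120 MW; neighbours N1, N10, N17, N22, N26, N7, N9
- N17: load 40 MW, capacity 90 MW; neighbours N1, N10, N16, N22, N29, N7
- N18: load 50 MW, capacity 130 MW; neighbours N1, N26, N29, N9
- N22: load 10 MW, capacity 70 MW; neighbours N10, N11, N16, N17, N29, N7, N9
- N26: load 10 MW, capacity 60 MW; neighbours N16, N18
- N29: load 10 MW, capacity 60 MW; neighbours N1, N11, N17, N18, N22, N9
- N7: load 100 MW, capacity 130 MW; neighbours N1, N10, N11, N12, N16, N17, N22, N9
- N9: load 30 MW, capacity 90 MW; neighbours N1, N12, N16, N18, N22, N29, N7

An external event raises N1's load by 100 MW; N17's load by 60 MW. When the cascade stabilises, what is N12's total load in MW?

104

Round 1 — N1 at 110 > 70; N17 at 100 > 90. N1, N17 trip offline.
  N1 sheds 110 MW to N16, N18, N29, N7, N9: 22 each.
    N16: 80+22 = 102 ≤ 120
    N18: 50+22 = 72 ≤ 130
    N29: 10+22 = 32 ≤ 60
    N7: 100+22 = 122 ≤ 130
    N9: 30+22 = 52 ≤ 90
  N17 sheds 100 MW to N10, N16, N22, N29, N7: 20 each.
    N10: 70+20 = 90 ≤ 130
    N16: 102+20 = 122 > 120
    N22: 10+20 = 30 ≤ 70
    N29: 32+20 = 52 ≤ 60
    N7: 122+20 = 142 > 130
Round 2 — N16, N7 trip offline.
  N16 sheds 122 MW to N10, N22, N26, N9: 30 each (2 lost).
    N10: 90+30 = 120 ≤ 130
    N22: 30+30 = 60 ≤ 70
    N26: 10+30 = 40 ≤ 60
    N9: 52+30 = 82 ≤ 90
  N7 sheds 142 MW to N10, N11, N12, N22, N9: 28 each (2 lost).
    N10: 120+28 = 148 > 130
    N11: 40+28 = 68 ≤ 90
    N12: 40+28 = 68 ≤ 120
    N22: 60+28 = 88 > 70
    N9: 82+28 = 110 > 90
Round 3 — N10, N22, N9 trip offline.
  N10 sheds 148 MW: no online neighbours, lost.
  N22 sheds 88 MW to N11, N29: 44 each.
    N11: 68+44 = 112 > 90
    N29: 52+44 = 96 > 60
  N9 sheds 110 MW to N12, N18, N29: 36 each (2 lost).
    N12: 68+36 = 104 ≤ 120
    N18: 72+36 = 108 ≤ 130
    N29: 96+36 = 132 > 60
Round 4 — N11, N29 trip offline.
  N11 sheds 112 MW: no online neighbours, lost.
  N29 sheds 132 MW to N18: 132 each.
    N18: 108+132 = 240 > 130
Round 5 — N18 trips offline.
  N18 sheds 240 MW to N26: 240 each.
    N26: 40+240 = 280 > 60
Round 6 — N26 trips offline.
  N26 sheds 280 MW: no online neighbours, lost.
No further trips.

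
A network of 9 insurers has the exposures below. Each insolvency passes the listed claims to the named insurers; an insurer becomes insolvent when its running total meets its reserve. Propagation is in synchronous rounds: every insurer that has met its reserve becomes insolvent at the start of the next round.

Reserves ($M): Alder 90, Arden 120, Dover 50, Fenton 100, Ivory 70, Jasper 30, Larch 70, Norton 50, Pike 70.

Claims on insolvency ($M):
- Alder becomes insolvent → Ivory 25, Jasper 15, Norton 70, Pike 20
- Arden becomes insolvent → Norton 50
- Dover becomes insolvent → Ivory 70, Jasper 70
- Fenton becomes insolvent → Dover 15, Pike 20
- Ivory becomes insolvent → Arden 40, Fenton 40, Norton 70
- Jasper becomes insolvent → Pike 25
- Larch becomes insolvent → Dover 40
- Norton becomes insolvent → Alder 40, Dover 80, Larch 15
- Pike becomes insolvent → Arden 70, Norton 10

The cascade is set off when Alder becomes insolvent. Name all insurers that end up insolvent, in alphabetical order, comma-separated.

Round 1 — Alder becomes insolvent (initial).
  Ivory: +25 → 25 < 70
  Jasper: +15 → 15 < 30
  Norton: +70 → 70 ≥ 50
  Pike: +20 → 20 < 70
Round 2 — Norton becomes insolvent.
  Dover: +80 → 80 ≥ 50
  Larch: +15 → 15 < 70
Round 3 — Dover becomes insolvent.
  Ivory: +70 → 95 ≥ 70
  Jasper: +70 → 85 ≥ 30
Round 4 — Ivory, Jasper become insolvent.
  Arden: +40 → 40 < 120
  Fenton: +40 → 40 < 100
  Pike: +25 → 45 < 70
No further insolvencies.

Alder, Dover, Ivory, Jasper, Norton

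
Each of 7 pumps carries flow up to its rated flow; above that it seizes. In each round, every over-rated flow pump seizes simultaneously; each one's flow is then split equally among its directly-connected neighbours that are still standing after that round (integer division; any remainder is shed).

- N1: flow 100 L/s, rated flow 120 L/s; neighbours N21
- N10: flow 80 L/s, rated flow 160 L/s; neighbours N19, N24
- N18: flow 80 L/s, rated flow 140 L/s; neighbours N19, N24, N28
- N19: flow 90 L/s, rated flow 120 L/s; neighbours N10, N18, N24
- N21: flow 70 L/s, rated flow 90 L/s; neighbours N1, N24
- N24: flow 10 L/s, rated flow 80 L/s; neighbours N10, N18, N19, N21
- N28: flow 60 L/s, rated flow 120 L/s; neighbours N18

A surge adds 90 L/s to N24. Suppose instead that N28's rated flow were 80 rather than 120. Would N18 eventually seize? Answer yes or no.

With N28's rated flow at 80:
Round 1 — N24 at 100 > 80. N24 seizes.
  N24 sheds 100 L/s to N10, N18, N19, N21: 25 each.
    N10: 80+25 = 105 ≤ 160
    N18: 80+25 = 105 ≤ 140
    N19: 90+25 = 115 ≤ 120
    N21: 70+25 = 95 > 90
Round 2 — N21 seizes.
  N21 sheds 95 L/s to N1: 95 each.
    N1: 100+95 = 195 > 120
Round 3 — N1 seizes.
  N1 sheds 195 L/s: no online neighbours, lost.
No further seizures.

no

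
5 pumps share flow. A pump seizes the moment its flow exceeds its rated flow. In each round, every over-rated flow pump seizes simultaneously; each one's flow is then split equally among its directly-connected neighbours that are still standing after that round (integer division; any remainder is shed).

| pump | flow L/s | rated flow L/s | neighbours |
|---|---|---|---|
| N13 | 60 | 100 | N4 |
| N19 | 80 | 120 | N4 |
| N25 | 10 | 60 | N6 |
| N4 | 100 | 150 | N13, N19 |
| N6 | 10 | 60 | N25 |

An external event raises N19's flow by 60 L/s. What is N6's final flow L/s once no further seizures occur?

10

Round 1 — N19 at 140 > 120. N19 seizes.
  N19 sheds 140 L/s to N4: 140 each.
    N4: 100+140 = 240 > 150
Round 2 — N4 seizes.
  N4 sheds 240 L/s to N13: 240 each.
    N13: 60+240 = 300 > 100
Round 3 — N13 seizes.
  N13 sheds 300 L/s: no online neighbours, lost.
No further seizures.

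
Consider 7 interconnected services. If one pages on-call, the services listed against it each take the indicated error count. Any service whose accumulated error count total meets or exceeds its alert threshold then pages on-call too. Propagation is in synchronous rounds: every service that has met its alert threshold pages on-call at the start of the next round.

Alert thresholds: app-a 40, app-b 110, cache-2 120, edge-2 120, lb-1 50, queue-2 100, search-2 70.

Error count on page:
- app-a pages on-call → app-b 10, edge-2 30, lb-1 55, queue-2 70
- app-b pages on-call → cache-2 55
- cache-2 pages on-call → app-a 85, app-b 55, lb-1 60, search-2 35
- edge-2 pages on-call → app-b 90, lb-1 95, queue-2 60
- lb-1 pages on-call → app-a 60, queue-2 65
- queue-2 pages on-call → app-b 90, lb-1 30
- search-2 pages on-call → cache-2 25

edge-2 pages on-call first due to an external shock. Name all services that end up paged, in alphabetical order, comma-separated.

app-a, app-b, edge-2, lb-1, queue-2

Round 1 — edge-2 pages on-call (initial).
  app-b: +90 → 90 < 110
  lb-1: +95 → 95 ≥ 50
  queue-2: +60 → 60 < 100
Round 2 — lb-1 pages on-call.
  app-a: +60 → 60 ≥ 40
  queue-2: +65 → 125 ≥ 100
Round 3 — app-a, queue-2 page on-call.
  app-b: +10+90 → 190 ≥ 110
Round 4 — app-b pages on-call.
  cache-2: +55 → 55 < 120
No further pages.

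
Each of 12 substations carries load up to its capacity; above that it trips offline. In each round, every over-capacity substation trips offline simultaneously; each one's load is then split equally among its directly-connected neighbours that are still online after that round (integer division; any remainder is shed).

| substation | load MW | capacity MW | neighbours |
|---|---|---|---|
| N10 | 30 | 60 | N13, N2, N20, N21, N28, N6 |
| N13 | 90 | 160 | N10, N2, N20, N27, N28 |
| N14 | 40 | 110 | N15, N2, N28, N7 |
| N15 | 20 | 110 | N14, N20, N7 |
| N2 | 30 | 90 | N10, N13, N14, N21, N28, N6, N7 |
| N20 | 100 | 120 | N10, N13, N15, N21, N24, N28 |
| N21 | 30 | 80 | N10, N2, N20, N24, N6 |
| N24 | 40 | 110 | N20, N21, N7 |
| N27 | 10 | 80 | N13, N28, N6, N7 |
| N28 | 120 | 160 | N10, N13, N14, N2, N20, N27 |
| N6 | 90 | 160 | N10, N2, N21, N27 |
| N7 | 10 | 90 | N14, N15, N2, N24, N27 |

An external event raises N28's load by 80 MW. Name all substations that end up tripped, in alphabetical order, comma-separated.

N10, N13, N14, N15, N2, N20, N21, N24, N27, N28, N6, N7

Round 1 — N28 at 200 > 160. N28 trips offline.
  N28 sheds 200 MW to N10, N13, N14, N2, N20, N27: 33 each (2 lost).
    N10: 30+33 = 63 > 60
    N13: 90+33 = 123 ≤ 160
    N14: 40+33 = 73 ≤ 110
    N2: 30+33 = 63 ≤ 90
    N20: 100+33 = 133 > 120
    N27: 10+33 = 43 ≤ 80
Round 2 — N10, N20 trip offline.
  N10 sheds 63 MW to N13, N2, N21, N6: 15 each (3 lost).
    N13: 123+15 = 138 ≤ 160
    N2: 63+15 = 78 ≤ 90
    N21: 30+15 = 45 ≤ 80
    N6: 90+15 = 105 ≤ 160
  N20 sheds 133 MW to N13, N15, N21, N24: 33 each (1 lost).
    N13: 138+33 = 171 > 160
    N15: 20+33 = 53 ≤ 110
    N21: 45+33 = 78 ≤ 80
    N24: 40+33 = 73 ≤ 110
Round 3 — N13 trips offline.
  N13 sheds 171 MW to N2, N27: 85 each (1 lost).
    N2: 78+85 = 163 > 90
    N27: 43+85 = 128 > 80
Round 4 — N2, N27 trip offline.
  N2 sheds 163 MW to N14, N21, N6, N7: 40 each (3 lost).
    N14: 73+40 = 113 > 110
    N21: 78+40 = 118 > 80
    N6: 105+40 = 145 ≤ 160
    N7: 10+40 = 50 ≤ 90
  N27 sheds 128 MW to N6, N7: 64 each.
    N6: 145+64 = 209 > 160
    N7: 50+64 = 114 > 90
Round 5 — N14, N21, N6, N7 trip offline.
  N14 sheds 113 MW to N15: 113 each.
    N15: 53+113 = 166 > 110
  N21 sheds 118 MW to N24: 118 each.
    N24: 73+118 = 191 > 110
  N6 sheds 209 MW: no online neighbours, lost.
  N7 sheds 114 MW to N15, N24: 57 each.
    N15: 166+57 = 223 > 110
    N24: 191+57 = 248 > 110
Round 6 — N15, N24 trip offline.
  N15 sheds 223 MW: no online neighbours, lost.
  N24 sheds 248 MW: no online neighbours, lost.
No further trips.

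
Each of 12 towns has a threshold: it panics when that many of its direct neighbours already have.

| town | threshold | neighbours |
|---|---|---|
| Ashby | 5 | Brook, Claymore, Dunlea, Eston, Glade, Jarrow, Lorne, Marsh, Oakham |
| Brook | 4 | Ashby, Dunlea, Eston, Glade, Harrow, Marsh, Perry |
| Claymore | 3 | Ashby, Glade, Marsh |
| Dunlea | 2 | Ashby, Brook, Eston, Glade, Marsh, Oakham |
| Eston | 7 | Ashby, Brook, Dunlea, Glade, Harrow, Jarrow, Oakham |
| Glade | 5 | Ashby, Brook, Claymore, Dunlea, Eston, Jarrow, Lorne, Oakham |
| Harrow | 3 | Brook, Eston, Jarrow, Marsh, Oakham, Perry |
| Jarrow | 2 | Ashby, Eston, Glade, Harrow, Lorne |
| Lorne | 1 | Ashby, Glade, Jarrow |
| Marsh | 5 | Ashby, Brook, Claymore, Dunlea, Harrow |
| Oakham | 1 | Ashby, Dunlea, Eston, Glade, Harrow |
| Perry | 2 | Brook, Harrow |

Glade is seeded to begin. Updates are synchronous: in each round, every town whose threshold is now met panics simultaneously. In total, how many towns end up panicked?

6

Round 1 — Glade panics (initial).
Round 2 — checking thresholds:
  Ashby: 1 of 9 neighbours < 5, below threshold.
  Brook: 1 of 7 neighbours < 4, below threshold.
  Claymore: 1 of 3 neighbours < 3, below threshold.
  Dunlea: 1 of 6 neighbours < 2, below threshold.
  Eston: 1 of 7 neighbours < 7, below threshold.
  Jarrow: 1 of 5 neighbours < 2, below threshold.
  Lorne: 1 of 3 neighbours ≥ 1, panics.
  Oakham: 1 of 5 neighbours ≥ 1, panics.
Round 3 — checking thresholds:
  Ashby: 3 of 9 neighbours < 5, below threshold.
  Brook: 1 of 7 neighbours < 4, below threshold.
  Claymore: 1 of 3 neighbours < 3, below threshold.
  Dunlea: 2 of 6 neighbours ≥ 2, panics.
  Eston: 2 of 7 neighbours < 7, below threshold.
  Harrow: 1 of 6 neighbours < 3, below threshold.
  Jarrow: 2 of 5 neighbours ≥ 2, panics.
Round 4 — checking thresholds:
  Ashby: 5 of 9 neighbours ≥ 5, panics.
  Brook: 2 of 7 neighbours < 4, below threshold.
  Claymore: 1 of 3 neighbours < 3, below threshold.
  Eston: 4 of 7 neighbours < 7, below threshold.
  Harrow: 2 of 6 neighbours < 3, below threshold.
  Marsh: 1 of 5 neighbours < 5, below threshold.
Round 5 — no new panics; cascade stops.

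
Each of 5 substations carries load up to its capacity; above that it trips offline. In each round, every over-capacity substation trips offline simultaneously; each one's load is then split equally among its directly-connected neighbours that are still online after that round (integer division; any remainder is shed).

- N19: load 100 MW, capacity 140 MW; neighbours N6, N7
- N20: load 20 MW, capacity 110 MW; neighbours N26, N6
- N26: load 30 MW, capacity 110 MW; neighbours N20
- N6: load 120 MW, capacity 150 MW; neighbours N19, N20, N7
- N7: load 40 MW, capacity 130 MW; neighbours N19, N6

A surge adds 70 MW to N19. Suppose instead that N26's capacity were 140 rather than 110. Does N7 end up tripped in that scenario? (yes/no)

yes

With N26's capacity at 140:
Round 1 — N19 at 170 > 140. N19 trips offline.
  N19 sheds 170 MW to N6, N7: 85 each.
    N6: 120+85 = 205 > 150
    N7: 40+85 = 125 ≤ 130
Round 2 — N6 trips offline.
  N6 sheds 205 MW to N20, N7: 102 each (1 lost).
    N20: 20+102 = 122 > 110
    N7: 125+102 = 227 > 130
Round 3 — N20, N7 trip offline.
  N20 sheds 122 MW to N26: 122 each.
    N26: 30+122 = 152 > 140
  N7 sheds 227 MW: no online neighbours, lost.
Round 4 — N26 trips offline.
  N26 sheds 152 MW: no online neighbours, lost.
No further trips.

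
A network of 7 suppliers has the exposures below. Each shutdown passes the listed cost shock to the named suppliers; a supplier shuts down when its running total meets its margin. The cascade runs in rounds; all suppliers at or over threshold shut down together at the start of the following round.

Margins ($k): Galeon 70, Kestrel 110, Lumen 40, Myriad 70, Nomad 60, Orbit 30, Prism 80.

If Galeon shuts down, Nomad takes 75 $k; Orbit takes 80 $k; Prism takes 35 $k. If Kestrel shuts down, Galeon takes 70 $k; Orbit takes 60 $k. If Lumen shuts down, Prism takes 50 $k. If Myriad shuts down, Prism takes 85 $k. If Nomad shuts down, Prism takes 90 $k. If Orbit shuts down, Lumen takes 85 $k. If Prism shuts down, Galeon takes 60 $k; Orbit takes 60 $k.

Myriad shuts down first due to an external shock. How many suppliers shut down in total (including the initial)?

4

Round 1 — Myriad shuts down (initial).
  Prism: +85 → 85 ≥ 80
Round 2 — Prism shuts down.
  Galeon: +60 → 60 < 70
  Orbit: +60 → 60 ≥ 30
Round 3 — Orbit shuts down.
  Lumen: +85 → 85 ≥ 40
Round 4 — Lumen shuts down.
No further shutdowns.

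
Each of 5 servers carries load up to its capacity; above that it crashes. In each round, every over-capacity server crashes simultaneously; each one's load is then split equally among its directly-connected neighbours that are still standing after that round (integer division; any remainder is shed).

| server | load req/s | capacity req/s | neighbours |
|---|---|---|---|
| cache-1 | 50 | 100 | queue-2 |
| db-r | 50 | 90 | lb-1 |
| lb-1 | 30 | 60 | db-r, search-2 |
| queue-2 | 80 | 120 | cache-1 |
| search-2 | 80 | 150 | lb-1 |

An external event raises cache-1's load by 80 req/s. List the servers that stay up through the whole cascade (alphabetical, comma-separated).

Round 1 — cache-1 at 130 > 100. cache-1 crashes.
  cache-1 sheds 130 req/s to queue-2: 130 each.
    queue-2: 80+130 = 210 > 120
Round 2 — queue-2 crashes.
  queue-2 sheds 210 req/s: no online neighbours, lost.
No further crashes.

db-r, lb-1, search-2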